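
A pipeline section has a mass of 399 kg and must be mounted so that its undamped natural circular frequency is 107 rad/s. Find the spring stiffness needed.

k = m·ω_n² = 399 × 107.0² = 399 × 11450 = 4568000 N/m.

4570000 N/m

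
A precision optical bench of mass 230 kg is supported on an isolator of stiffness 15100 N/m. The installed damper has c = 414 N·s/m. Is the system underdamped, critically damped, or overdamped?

underdamped

c_c = 2√(k·m) = 3727 N·s/m; ζ = c/c_c = 414/3727 = 0.111.
Since ζ < 1 the system is underdamped.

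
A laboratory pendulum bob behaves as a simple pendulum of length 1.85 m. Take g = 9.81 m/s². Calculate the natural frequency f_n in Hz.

For a simple pendulum ω_n = √(g/L) = √(9.81/1.85) = √5.303 = 2.303 rad/s.
f_n = ω_n/(2π) = 2.303/6.283 = 0.3665 Hz.

0.366 Hz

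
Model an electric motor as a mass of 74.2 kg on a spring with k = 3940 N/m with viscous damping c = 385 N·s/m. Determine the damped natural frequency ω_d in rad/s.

ω_n = √(k/m) = √(3940/74.2) = 7.287 rad/s.
Critical damping c_c = 2√(k·m) = 2√(3940 × 74.2) = 1081 N·s/m, so ζ = c/c_c = 385/1081 = 0.3560.
ω_d = ω_n√(1 − ζ²) = 7.287 × √(1 − 0.127) = 6.809 rad/s.

6.81 rad/s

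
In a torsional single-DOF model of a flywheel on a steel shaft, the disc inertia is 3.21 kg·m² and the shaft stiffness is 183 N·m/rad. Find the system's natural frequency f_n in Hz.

ω_n = √(k_t/J) = √(183/3.21) = √57.01 = 7.550 rad/s.
f_n = ω_n/(2π) = 7.550/6.283 = 1.202 Hz.

1.20 Hz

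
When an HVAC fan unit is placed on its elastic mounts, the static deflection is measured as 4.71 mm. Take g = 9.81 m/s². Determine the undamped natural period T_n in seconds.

ω_n = √(g/δ_st) = √(9.81/0.00471) = √2083 = 45.64 rad/s.
T_n = 2π/ω_n = 6.283/45.64 = 0.1377 s.

0.138 s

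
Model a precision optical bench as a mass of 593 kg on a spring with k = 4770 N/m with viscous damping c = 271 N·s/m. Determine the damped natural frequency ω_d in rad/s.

2.83 rad/s

ω_n = √(k/m) = √(4770/593) = 2.836 rad/s.
Critical damping c_c = 2√(k·m) = 2√(4770 × 593) = 3364 N·s/m, so ζ = c/c_c = 271/3364 = 0.08057.
ω_d = ω_n√(1 − ζ²) = 2.836 × √(1 − 0.00649) = 2.827 rad/s.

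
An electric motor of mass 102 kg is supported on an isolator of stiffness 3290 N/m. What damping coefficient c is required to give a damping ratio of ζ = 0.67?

776 N·s/m

c_c = 2√(k·m) = 2√(3290 × 102) = 1159 N·s/m.
c = ζ·c_c = 0.67 × 1159 = 776.3 N·s/m.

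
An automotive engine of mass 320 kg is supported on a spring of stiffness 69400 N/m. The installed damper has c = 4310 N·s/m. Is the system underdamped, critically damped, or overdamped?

c_c = 2√(k·m) = 9425 N·s/m; ζ = c/c_c = 4310/9425 = 0.457.
Since ζ < 1 the system is underdamped.

underdamped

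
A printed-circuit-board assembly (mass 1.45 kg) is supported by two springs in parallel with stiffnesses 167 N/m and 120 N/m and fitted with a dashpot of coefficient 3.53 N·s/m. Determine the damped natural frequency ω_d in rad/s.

Parallel springs add: k_eq = 167 + 120 = 287.0 N/m.
ω_n = √(k_eq/m) = √(287.0/1.45) = 14.07 rad/s.
Critical damping c_c = 2√(k_eq·m) = 2√(287.0 × 1.45) = 40.80 N·s/m, so ζ = c/c_c = 3.53/40.80 = 0.08652.
ω_d = ω_n√(1 − ζ²) = 14.07 × √(1 − 0.00749) = 14.02 rad/s.

14.0 rad/s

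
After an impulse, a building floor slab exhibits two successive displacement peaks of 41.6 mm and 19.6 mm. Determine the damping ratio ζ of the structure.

Logarithmic decrement δ = (1/n)·ln(x₀/x_n) = (1/1)·ln(41.6/19.6) = (1/1)·ln(2.122) = 0.7526.
ζ = δ/√(4π² + δ²) = 0.7526/√(39.48 + 0.566) = 0.7526/6.328 = 0.1189.

0.119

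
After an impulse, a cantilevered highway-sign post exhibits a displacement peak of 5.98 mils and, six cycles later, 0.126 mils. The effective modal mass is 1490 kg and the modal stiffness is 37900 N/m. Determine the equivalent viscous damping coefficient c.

1530 N·s/m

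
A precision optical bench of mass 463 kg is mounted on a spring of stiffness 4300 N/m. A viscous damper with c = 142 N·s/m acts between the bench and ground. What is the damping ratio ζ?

0.0503

ω_n = √(k/m) = √(4300/463) = 3.048 rad/s.
Critical damping c_c = 2√(k·m) = 2√(4300 × 463) = 2822 N·s/m, so ζ = c/c_c = 142/2822 = 0.05032.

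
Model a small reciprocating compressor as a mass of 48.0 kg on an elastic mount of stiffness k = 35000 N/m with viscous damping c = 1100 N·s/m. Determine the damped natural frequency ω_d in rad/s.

24.5 rad/s

ω_n = √(k/m) = √(35000/48.0) = 27.00 rad/s.
Critical damping c_c = 2√(k·m) = 2√(35000 × 48.0) = 2592 N·s/m, so ζ = c/c_c = 1100/2592 = 0.4243.
ω_d = ω_n√(1 − ζ²) = 27.00 × √(1 − 0.180) = 24.45 rad/s.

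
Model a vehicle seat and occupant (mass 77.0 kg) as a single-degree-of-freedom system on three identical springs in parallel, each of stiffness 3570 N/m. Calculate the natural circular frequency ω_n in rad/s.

Parallel springs add: k_eq = 3 × 3570 = 10710 N/m.
ω_n = √(k_eq/m) = √(10710/77.0) = √139.1 = 11.79 rad/s.

11.8 rad/s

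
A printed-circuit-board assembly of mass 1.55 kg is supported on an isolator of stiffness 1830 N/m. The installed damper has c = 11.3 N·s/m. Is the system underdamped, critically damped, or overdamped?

underdamped

c_c = 2√(k·m) = 106.5 N·s/m; ζ = c/c_c = 11.3/106.5 = 0.106.
Since ζ < 1 the system is underdamped.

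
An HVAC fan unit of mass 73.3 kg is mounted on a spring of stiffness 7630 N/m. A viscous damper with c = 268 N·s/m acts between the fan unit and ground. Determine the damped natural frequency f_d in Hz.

1.60 Hz

ω_n = √(k/m) = √(7630/73.3) = 10.20 rad/s.
Critical damping c_c = 2√(k·m) = 2√(7630 × 73.3) = 1496 N·s/m, so ζ = c/c_c = 268/1496 = 0.1792.
ω_d = ω_n√(1 − ζ²) = 10.20 × √(1 − 0.0321) = 10.04 rad/s.
f_d = ω_d/(2π) = 1.598 Hz.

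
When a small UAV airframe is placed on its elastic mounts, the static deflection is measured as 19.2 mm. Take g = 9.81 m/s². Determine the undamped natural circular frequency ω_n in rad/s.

22.6 rad/s

ω_n = √(g/δ_st) = √(9.81/0.0192) = √510.9 = 22.60 rad/s.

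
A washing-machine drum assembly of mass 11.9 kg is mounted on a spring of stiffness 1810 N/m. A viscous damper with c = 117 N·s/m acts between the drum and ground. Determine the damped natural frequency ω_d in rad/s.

ω_n = √(k/m) = √(1810/11.9) = 12.33 rad/s.
Critical damping c_c = 2√(k·m) = 2√(1810 × 11.9) = 293.5 N·s/m, so ζ = c/c_c = 117/293.5 = 0.3986.
ω_d = ω_n√(1 − ζ²) = 12.33 × √(1 − 0.159) = 11.31 rad/s.

11.3 rad/s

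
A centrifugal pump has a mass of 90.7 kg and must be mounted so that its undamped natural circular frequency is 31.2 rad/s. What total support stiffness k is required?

88300 N/m

k = m·ω_n² = 90.7 × 31.20² = 90.7 × 973.4 = 88290 N/m.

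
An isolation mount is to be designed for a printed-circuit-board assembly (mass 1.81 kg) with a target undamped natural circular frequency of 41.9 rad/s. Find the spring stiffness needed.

3180 N/m

k = m·ω_n² = 1.81 × 41.90² = 1.81 × 1756 = 3178 N/m.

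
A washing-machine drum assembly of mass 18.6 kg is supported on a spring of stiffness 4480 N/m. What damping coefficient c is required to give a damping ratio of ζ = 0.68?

c_c = 2√(k·m) = 2√(4480 × 18.6) = 577.3 N·s/m.
c = ζ·c_c = 0.68 × 577.3 = 392.6 N·s/m.

393 N·s/m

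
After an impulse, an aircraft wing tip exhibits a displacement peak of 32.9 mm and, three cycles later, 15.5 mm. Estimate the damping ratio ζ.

0.0399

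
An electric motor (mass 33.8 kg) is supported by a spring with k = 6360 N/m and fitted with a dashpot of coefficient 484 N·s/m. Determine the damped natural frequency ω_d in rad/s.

11.7 rad/s

ω_n = √(k/m) = √(6360/33.8) = 13.72 rad/s.
Critical damping c_c = 2√(k·m) = 2√(6360 × 33.8) = 927.3 N·s/m, so ζ = c/c_c = 484/927.3 = 0.5219.
ω_d = ω_n√(1 − ζ²) = 13.72 × √(1 − 0.272) = 11.70 rad/s.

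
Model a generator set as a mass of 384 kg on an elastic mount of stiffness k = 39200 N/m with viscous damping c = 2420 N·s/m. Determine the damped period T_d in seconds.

ω_n = √(k/m) = √(39200/384) = 10.10 rad/s.
Critical damping c_c = 2√(k·m) = 2√(39200 × 384) = 7760 N·s/m, so ζ = c/c_c = 2420/7760 = 0.3119.
ω_d = ω_n√(1 − ζ²) = 10.10 × √(1 − 0.0973) = 9.600 rad/s.
T_d = 2π/ω_d = 0.6545 s.

0.655 s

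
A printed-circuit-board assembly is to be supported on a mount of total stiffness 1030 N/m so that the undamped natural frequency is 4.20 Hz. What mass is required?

1.48 kg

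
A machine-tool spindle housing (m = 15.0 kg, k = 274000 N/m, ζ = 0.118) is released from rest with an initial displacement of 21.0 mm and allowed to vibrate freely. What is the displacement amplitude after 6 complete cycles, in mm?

0.238 mm

Logarithmic decrement δ = 2πζ/√(1 − ζ²) = 2π × 0.1180/√(1 − 0.0139) = 0.7466.
After n cycles, x_n/x₀ = e^(−nδ), so x_6 = 21.0 × e^(−6 × 0.7466) = 21.0 × 0.01134 = 0.2381 mm.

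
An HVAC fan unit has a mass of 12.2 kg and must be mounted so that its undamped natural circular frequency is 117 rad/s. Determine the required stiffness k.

167000 N/m

k = m·ω_n² = 12.2 × 117.0² = 12.2 × 13690 = 167000 N/m.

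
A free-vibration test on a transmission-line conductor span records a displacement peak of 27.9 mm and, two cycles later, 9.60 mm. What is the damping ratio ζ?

0.0846

Logarithmic decrement δ = (1/n)·ln(x₀/x_n) = (1/2)·ln(27.9/9.60) = (1/2)·ln(2.906) = 0.5334.
ζ = δ/√(4π² + δ²) = 0.5334/√(39.48 + 0.285) = 0.5334/6.306 = 0.08459.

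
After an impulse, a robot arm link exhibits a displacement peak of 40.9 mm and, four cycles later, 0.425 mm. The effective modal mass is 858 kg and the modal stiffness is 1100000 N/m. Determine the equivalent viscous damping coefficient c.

Logarithmic decrement δ = (1/n)·ln(x₀/x_n) = (1/4)·ln(40.9/0.425) = (1/4)·ln(96.24) = 1.142.
ζ = δ/√(4π² + δ²) = 1.142/√(39.48 + 1.30) = 1.142/6.386 = 0.1788.
c = ζ · 2√(km) = 0.1788 × 2√(1100000 × 858) = 0.1788 × 61440 = 10980 N·s/m.

11000 N·s/m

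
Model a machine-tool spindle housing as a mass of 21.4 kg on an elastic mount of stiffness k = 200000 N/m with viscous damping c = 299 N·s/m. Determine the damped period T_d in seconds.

0.0652 s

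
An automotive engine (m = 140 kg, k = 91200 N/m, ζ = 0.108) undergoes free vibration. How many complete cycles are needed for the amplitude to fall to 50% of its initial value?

2 cycles

Logarithmic decrement δ = 2πζ/√(1 − ζ²) = 2π × 0.1080/√(1 − 0.0117) = 0.6826.
x_n/x₀ = e^(−nδ) ≤ 0.5; take ln: n ≥ ln(1/0.5)/δ = 0.6931/0.6826 = 1.015.
So 2 complete cycles are required.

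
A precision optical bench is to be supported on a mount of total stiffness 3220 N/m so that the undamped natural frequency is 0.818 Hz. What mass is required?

122 kg

ω_n = 2πf_n = 2π × 0.818 = 5.140 rad/s.
m = k/ω_n² = 3220/5.140² = 3220/26.42 = 121.9 kg.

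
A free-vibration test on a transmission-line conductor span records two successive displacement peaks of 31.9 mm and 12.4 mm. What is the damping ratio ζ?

0.149

Logarithmic decrement δ = (1/n)·ln(x₀/x_n) = (1/1)·ln(31.9/12.4) = (1/1)·ln(2.573) = 0.9449.
ζ = δ/√(4π² + δ²) = 0.9449/√(39.48 + 0.893) = 0.9449/6.354 = 0.1487.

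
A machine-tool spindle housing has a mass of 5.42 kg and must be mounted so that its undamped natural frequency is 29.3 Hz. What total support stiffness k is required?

184000 N/m

ω_n = 2πf_n = 2π × 29.3 = 184.1 rad/s.
k = m·ω_n² = 5.42 × 184.1² = 5.42 × 33890 = 183700 N/m.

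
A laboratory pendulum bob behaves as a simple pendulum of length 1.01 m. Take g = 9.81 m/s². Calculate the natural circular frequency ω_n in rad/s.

For a simple pendulum ω_n = √(g/L) = √(9.81/1.01) = √9.713 = 3.117 rad/s.

3.12 rad/s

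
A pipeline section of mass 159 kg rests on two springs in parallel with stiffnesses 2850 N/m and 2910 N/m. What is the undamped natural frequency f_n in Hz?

0.958 Hz

Parallel springs add: k_eq = 2850 + 2910 = 5760 N/m.
ω_n = √(k_eq/m) = √(5760/159) = √36.23 = 6.019 rad/s.
f_n = ω_n/(2π) = 6.019/6.283 = 0.9579 Hz.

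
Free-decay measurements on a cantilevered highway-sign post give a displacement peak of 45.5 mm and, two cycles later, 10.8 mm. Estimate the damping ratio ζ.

0.114

Logarithmic decrement δ = (1/n)·ln(x₀/x_n) = (1/2)·ln(45.5/10.8) = (1/2)·ln(4.213) = 0.7191.
ζ = δ/√(4π² + δ²) = 0.7191/√(39.48 + 0.517) = 0.7191/6.324 = 0.1137.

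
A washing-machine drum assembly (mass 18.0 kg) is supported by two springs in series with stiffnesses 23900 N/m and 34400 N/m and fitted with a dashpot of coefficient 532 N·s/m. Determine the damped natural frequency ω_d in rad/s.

23.8 rad/s

Series springs: 1/k_eq = 1/23900 + 1/34400 = 7.091×10^-5, so k_eq = 14100 N/m.
ω_n = √(k_eq/m) = √(14100/18.0) = 27.99 rad/s.
Critical damping c_c = 2√(k_eq·m) = 2√(14100 × 18.0) = 1008 N·s/m, so ζ = c/c_c = 532/1008 = 0.5280.
ω_d = ω_n√(1 − ζ²) = 27.99 × √(1 − 0.279) = 23.77 rad/s.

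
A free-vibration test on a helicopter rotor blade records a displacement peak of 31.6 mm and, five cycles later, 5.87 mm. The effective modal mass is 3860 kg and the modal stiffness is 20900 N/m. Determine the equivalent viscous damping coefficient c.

Logarithmic decrement δ = (1/n)·ln(x₀/x_n) = (1/5)·ln(31.6/5.87) = (1/5)·ln(5.383) = 0.3367.
ζ = δ/√(4π² + δ²) = 0.3367/√(39.48 + 0.113) = 0.3367/6.292 = 0.05350.
c = ζ · 2√(km) = 0.05350 × 2√(20900 × 3860) = 0.05350 × 17960 = 961.1 N·s/m.

961 N·s/m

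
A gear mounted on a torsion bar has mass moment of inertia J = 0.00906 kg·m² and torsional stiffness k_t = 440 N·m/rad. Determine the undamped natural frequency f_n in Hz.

35.1 Hz

ω_n = √(k_t/J) = √(440/0.00906) = √48570 = 220.4 rad/s.
f_n = ω_n/(2π) = 220.4/6.283 = 35.07 Hz.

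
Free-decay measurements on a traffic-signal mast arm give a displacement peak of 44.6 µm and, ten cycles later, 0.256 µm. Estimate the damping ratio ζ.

Logarithmic decrement δ = (1/n)·ln(x₀/x_n) = (1/10)·ln(44.6/0.256) = (1/10)·ln(174.2) = 0.5160.
ζ = δ/√(4π² + δ²) = 0.5160/√(39.48 + 0.266) = 0.5160/6.304 = 0.08185.

0.0819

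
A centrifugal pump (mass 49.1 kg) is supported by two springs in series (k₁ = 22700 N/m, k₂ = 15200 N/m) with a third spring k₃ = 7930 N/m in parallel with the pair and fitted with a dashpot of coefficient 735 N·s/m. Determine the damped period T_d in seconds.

Series pair: k_s = k₁k₂/(k₁+k₂) = (22700)(15200)/(22700 + 15200) = 9104 N/m. In parallel with k₃: k_eq = 9104 + 7930 = 17030 N/m.
ω_n = √(k_eq/m) = √(17030/49.1) = 18.63 rad/s.
Critical damping c_c = 2√(k_eq·m) = 2√(17030 × 49.1) = 1829 N·s/m, so ζ = c/c_c = 735/1829 = 0.4018.
ω_d = ω_n√(1 − ζ²) = 18.63 × √(1 − 0.161) = 17.06 rad/s.
T_d = 2π/ω_d = 0.3684 s.

0.368 s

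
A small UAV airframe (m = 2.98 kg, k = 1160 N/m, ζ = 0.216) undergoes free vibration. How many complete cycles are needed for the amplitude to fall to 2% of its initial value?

3 cycles

Logarithmic decrement δ = 2πζ/√(1 − ζ²) = 2π × 0.2160/√(1 − 0.0467) = 1.390.
x_n/x₀ = e^(−nδ) ≤ 0.02; take ln: n ≥ ln(1/0.02)/δ = 3.912/1.390 = 2.814.
So 3 complete cycles are required.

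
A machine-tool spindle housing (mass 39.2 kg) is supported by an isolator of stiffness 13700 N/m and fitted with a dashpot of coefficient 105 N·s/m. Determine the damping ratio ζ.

0.0716

ω_n = √(k/m) = √(13700/39.2) = 18.69 rad/s.
Critical damping c_c = 2√(k·m) = 2√(13700 × 39.2) = 1466 N·s/m, so ζ = c/c_c = 105/1466 = 0.07164.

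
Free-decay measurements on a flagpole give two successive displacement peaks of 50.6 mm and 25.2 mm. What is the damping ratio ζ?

Logarithmic decrement δ = (1/n)·ln(x₀/x_n) = (1/1)·ln(50.6/25.2) = (1/1)·ln(2.008) = 0.6971.
ζ = δ/√(4π² + δ²) = 0.6971/√(39.48 + 0.486) = 0.6971/6.322 = 0.1103.

0.110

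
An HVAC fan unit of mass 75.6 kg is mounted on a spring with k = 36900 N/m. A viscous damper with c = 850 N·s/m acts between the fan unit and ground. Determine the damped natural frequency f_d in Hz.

3.40 Hz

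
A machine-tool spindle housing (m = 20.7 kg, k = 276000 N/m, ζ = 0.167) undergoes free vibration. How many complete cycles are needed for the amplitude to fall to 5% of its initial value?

Logarithmic decrement δ = 2πζ/√(1 − ζ²) = 2π × 0.1670/√(1 − 0.0279) = 1.064.
x_n/x₀ = e^(−nδ) ≤ 0.05; take ln: n ≥ ln(1/0.05)/δ = 2.996/1.064 = 2.815.
So 3 complete cycles are required.

3 cycles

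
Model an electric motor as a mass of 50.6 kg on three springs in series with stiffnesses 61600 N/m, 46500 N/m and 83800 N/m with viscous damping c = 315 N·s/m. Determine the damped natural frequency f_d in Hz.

3.14 Hz

Series springs: 1/k_eq = 1/61600 + 1/46500 + 1/83800 = 4.967×10^-5, so k_eq = 20130 N/m.
ω_n = √(k_eq/m) = √(20130/50.6) = 19.95 rad/s.
Critical damping c_c = 2√(k_eq·m) = 2√(20130 × 50.6) = 2019 N·s/m, so ζ = c/c_c = 315/2019 = 0.1560.
ω_d = ω_n√(1 − ζ²) = 19.95 × √(1 − 0.0244) = 19.70 rad/s.
f_d = ω_d/(2π) = 3.136 Hz.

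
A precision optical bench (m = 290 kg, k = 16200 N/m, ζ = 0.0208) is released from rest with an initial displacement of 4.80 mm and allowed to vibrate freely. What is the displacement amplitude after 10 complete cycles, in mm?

1.30 mm

Logarithmic decrement δ = 2πζ/√(1 − ζ²) = 2π × 0.02080/√(1 − 0.000433) = 0.1307.
After n cycles, x_n/x₀ = e^(−nδ), so x_10 = 4.80 × e^(−10 × 0.1307) = 4.80 × 0.2706 = 1.299 mm.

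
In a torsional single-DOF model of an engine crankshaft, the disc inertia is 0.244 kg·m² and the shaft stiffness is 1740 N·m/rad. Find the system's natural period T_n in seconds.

ω_n = √(k_t/J) = √(1740/0.244) = √7131 = 84.45 rad/s.
T_n = 2π/ω_n = 6.283/84.45 = 0.07440 s.

0.0744 s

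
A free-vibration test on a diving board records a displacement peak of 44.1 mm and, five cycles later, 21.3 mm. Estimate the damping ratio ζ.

0.0232

Logarithmic decrement δ = (1/n)·ln(x₀/x_n) = (1/5)·ln(44.1/21.3) = (1/5)·ln(2.070) = 0.1456.
ζ = δ/√(4π² + δ²) = 0.1456/√(39.48 + 0.0212) = 0.1456/6.285 = 0.02316.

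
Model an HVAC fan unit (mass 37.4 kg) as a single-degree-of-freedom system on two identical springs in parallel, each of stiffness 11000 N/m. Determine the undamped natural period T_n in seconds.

0.259 s

Parallel springs add: k_eq = 2 × 11000 = 22000 N/m.
ω_n = √(k_eq/m) = √(22000/37.4) = √588.2 = 24.25 rad/s.
T_n = 2π/ω_n = 6.283/24.25 = 0.2591 s.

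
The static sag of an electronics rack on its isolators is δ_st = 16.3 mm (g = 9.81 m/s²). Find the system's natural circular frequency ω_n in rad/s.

24.5 rad/s

ω_n = √(g/δ_st) = √(9.81/0.0163) = √601.8 = 24.53 rad/s.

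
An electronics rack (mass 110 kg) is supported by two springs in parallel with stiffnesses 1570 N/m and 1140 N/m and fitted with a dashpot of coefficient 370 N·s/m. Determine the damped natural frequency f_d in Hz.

0.743 Hz

Parallel springs add: k_eq = 1570 + 1140 = 2710 N/m.
ω_n = √(k_eq/m) = √(2710/110) = 4.964 rad/s.
Critical damping c_c = 2√(k_eq·m) = 2√(2710 × 110) = 1092 N·s/m, so ζ = c/c_c = 370/1092 = 0.3388.
ω_d = ω_n√(1 − ζ²) = 4.964 × √(1 − 0.115) = 4.670 rad/s.
f_d = ω_d/(2π) = 0.7432 Hz.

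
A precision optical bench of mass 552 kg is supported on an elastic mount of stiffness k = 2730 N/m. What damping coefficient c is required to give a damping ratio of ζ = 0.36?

884 N·s/m

c_c = 2√(k·m) = 2√(2730 × 552) = 2455 N·s/m.
c = ζ·c_c = 0.36 × 2455 = 883.9 N·s/m.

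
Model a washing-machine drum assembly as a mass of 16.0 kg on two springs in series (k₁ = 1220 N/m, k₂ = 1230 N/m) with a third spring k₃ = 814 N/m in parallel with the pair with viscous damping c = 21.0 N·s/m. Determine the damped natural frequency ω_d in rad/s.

Series pair: k_s = k₁k₂/(k₁+k₂) = (1220)(1230)/(1220 + 1230) = 612.5 N/m. In parallel with k₃: k_eq = 612.5 + 814 = 1426 N/m.
ω_n = √(k_eq/m) = √(1426/16.0) = 9.442 rad/s.
Critical damping c_c = 2√(k_eq·m) = 2√(1426 × 16.0) = 302.2 N·s/m, so ζ = c/c_c = 21.0/302.2 = 0.06950.
ω_d = ω_n√(1 − ζ²) = 9.442 × √(1 − 0.00483) = 9.419 rad/s.

9.42 rad/s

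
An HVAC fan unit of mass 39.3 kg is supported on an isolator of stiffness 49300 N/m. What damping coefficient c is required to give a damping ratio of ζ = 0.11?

306 N·s/m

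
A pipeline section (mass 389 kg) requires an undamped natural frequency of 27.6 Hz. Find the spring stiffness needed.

11700000 N/m

ω_n = 2πf_n = 2π × 27.6 = 173.4 rad/s.
k = m·ω_n² = 389 × 173.4² = 389 × 30070 = 11700000 N/m.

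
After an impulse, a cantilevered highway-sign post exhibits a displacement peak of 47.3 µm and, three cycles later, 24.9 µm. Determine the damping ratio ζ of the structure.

Logarithmic decrement δ = (1/n)·ln(x₀/x_n) = (1/3)·ln(47.3/24.9) = (1/3)·ln(1.900) = 0.2139.
ζ = δ/√(4π² + δ²) = 0.2139/√(39.48 + 0.0457) = 0.2139/6.287 = 0.03402.

0.0340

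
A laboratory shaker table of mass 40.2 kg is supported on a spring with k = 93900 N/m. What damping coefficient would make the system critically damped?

c_c = 2√(k·m) = 2√(93900 × 40.2) = 2 × 1943 = 3886 N·s/m.

3890 N·s/m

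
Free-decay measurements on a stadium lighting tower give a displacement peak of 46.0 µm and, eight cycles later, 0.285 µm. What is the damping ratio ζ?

0.101

Logarithmic decrement δ = (1/n)·ln(x₀/x_n) = (1/8)·ln(46.0/0.285) = (1/8)·ln(161.4) = 0.6355.
ζ = δ/√(4π² + δ²) = 0.6355/√(39.48 + 0.404) = 0.6355/6.315 = 0.1006.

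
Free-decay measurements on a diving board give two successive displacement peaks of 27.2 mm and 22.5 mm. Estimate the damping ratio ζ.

Logarithmic decrement δ = (1/n)·ln(x₀/x_n) = (1/1)·ln(27.2/22.5) = (1/1)·ln(1.209) = 0.1897.
ζ = δ/√(4π² + δ²) = 0.1897/√(39.48 + 0.0360) = 0.1897/6.286 = 0.03018.

0.0302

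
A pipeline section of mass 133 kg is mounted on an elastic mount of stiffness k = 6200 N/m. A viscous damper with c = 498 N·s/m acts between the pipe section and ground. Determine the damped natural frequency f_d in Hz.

ω_n = √(k/m) = √(6200/133) = 6.828 rad/s.
Critical damping c_c = 2√(k·m) = 2√(6200 × 133) = 1816 N·s/m, so ζ = c/c_c = 498/1816 = 0.2742.
ω_d = ω_n√(1 − ζ²) = 6.828 × √(1 − 0.0752) = 6.566 rad/s.
f_d = ω_d/(2π) = 1.045 Hz.

1.05 Hz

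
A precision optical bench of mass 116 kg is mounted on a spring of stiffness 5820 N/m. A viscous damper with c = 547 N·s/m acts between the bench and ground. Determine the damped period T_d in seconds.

0.941 s

ω_n = √(k/m) = √(5820/116) = 7.083 rad/s.
Critical damping c_c = 2√(k·m) = 2√(5820 × 116) = 1643 N·s/m, so ζ = c/c_c = 547/1643 = 0.3329.
ω_d = ω_n√(1 − ζ²) = 7.083 × √(1 − 0.111) = 6.679 rad/s.
T_d = 2π/ω_d = 0.9407 s.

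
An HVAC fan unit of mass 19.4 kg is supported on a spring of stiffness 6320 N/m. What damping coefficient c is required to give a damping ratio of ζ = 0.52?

364 N·s/m

c_c = 2√(k·m) = 2√(6320 × 19.4) = 700.3 N·s/m.
c = ζ·c_c = 0.52 × 700.3 = 364.2 N·s/m.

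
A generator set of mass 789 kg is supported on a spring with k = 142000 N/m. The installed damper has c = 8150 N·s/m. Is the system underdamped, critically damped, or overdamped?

c_c = 2√(k·m) = 21170 N·s/m; ζ = c/c_c = 8150/21170 = 0.385.
Since ζ < 1 the system is underdamped.

underdamped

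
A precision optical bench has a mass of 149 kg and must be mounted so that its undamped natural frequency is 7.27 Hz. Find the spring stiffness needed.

311000 N/m

ω_n = 2πf_n = 2π × 7.27 = 45.68 rad/s.
k = m·ω_n² = 149 × 45.68² = 149 × 2087 = 310900 N/m.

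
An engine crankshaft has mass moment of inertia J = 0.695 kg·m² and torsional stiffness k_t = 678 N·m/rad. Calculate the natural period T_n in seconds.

0.201 s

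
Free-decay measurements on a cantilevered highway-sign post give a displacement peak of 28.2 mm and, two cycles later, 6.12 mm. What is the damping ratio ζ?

Logarithmic decrement δ = (1/n)·ln(x₀/x_n) = (1/2)·ln(28.2/6.12) = (1/2)·ln(4.608) = 0.7639.
ζ = δ/√(4π² + δ²) = 0.7639/√(39.48 + 0.584) = 0.7639/6.329 = 0.1207.

0.121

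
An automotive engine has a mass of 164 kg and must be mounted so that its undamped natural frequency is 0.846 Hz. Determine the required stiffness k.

4630 N/m

ω_n = 2πf_n = 2π × 0.846 = 5.316 rad/s.
k = m·ω_n² = 164 × 5.316² = 164 × 28.26 = 4634 N/m.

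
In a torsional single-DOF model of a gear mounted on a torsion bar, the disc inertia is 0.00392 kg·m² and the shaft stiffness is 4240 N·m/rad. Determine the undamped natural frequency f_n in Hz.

166 Hz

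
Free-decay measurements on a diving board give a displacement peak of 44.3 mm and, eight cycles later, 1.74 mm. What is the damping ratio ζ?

Logarithmic decrement δ = (1/n)·ln(x₀/x_n) = (1/8)·ln(44.3/1.74) = (1/8)·ln(25.46) = 0.4046.
ζ = δ/√(4π² + δ²) = 0.4046/√(39.48 + 0.164) = 0.4046/6.296 = 0.06427.

0.0643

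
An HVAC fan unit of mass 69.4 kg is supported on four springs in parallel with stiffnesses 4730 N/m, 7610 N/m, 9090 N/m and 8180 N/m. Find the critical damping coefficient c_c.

Parallel springs add: k_eq = 4730 + 7610 + 9090 + 8180 = 29610 N/m.
c_c = 2√(k_eq·m) = 2√(29610 × 69.4) = 2 × 1434 = 2867 N·s/m.

2870 N·s/m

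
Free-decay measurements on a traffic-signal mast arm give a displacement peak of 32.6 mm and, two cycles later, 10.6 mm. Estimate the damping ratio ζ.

0.0890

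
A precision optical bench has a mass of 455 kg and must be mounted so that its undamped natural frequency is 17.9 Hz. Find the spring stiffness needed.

5760000 N/m

ω_n = 2πf_n = 2π × 17.9 = 112.5 rad/s.
k = m·ω_n² = 455 × 112.5² = 455 × 12650 = 5755000 N/m.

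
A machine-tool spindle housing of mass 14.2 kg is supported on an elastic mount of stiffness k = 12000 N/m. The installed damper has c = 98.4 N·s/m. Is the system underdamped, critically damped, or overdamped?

c_c = 2√(k·m) = 825.6 N·s/m; ζ = c/c_c = 98.4/825.6 = 0.119.
Since ζ < 1 the system is underdamped.

underdamped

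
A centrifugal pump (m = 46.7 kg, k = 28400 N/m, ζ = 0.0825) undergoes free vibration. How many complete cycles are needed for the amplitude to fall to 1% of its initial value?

9 cycles

Logarithmic decrement δ = 2πζ/√(1 − ζ²) = 2π × 0.08250/√(1 − 0.00681) = 0.5201.
x_n/x₀ = e^(−nδ) ≤ 0.01; take ln: n ≥ ln(1/0.01)/δ = 4.605/0.5201 = 8.854.
So 9 complete cycles are required.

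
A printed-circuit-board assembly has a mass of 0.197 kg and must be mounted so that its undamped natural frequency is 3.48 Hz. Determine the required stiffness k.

94.2 N/m

ω_n = 2πf_n = 2π × 3.48 = 21.87 rad/s.
k = m·ω_n² = 0.197 × 21.87² = 0.197 × 478.1 = 94.19 N/m.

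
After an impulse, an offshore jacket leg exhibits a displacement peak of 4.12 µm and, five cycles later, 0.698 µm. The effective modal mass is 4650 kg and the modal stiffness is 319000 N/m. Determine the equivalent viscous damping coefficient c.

4350 N·s/m

Logarithmic decrement δ = (1/n)·ln(x₀/x_n) = (1/5)·ln(4.12/0.698) = (1/5)·ln(5.903) = 0.3551.
ζ = δ/√(4π² + δ²) = 0.3551/√(39.48 + 0.126) = 0.3551/6.293 = 0.05642.
c = ζ · 2√(km) = 0.05642 × 2√(319000 × 4650) = 0.05642 × 77030 = 4346 N·s/m.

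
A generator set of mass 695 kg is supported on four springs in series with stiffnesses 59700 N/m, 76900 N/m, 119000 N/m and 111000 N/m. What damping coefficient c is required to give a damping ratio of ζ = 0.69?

Series springs: 1/k_eq = 1/59700 + 1/76900 + 1/119000 + 1/111000 = 4.717×10^-5, so k_eq = 21200 N/m.
c_c = 2√(k_eq·m) = 2√(21200 × 695) = 7677 N·s/m.
c = ζ·c_c = 0.69 × 7677 = 5297 N·s/m.

5300 N·s/m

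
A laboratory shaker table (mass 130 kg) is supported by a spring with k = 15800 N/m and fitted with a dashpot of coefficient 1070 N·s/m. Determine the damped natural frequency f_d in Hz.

1.63 Hz

ω_n = √(k/m) = √(15800/130) = 11.02 rad/s.
Critical damping c_c = 2√(k·m) = 2√(15800 × 130) = 2866 N·s/m, so ζ = c/c_c = 1070/2866 = 0.3733.
ω_d = ω_n√(1 − ζ²) = 11.02 × √(1 − 0.139) = 10.23 rad/s.
f_d = ω_d/(2π) = 1.628 Hz.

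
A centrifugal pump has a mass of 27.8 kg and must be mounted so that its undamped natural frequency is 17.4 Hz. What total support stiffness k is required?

ω_n = 2πf_n = 2π × 17.4 = 109.3 rad/s.
k = m·ω_n² = 27.8 × 109.3² = 27.8 × 11950 = 332300 N/m.

332000 N/m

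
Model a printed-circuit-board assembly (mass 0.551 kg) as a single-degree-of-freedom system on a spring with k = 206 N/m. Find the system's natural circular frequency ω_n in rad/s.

19.3 rad/s

ω_n = √(k/m) = √(206.0/0.551) = √373.9 = 19.34 rad/s.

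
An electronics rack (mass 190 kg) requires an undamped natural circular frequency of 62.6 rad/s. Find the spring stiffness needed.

k = m·ω_n² = 190 × 62.60² = 190 × 3919 = 744600 N/m.

745000 N/m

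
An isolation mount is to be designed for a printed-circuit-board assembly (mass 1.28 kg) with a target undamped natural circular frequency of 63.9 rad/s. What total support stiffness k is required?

5230 N/m

k = m·ω_n² = 1.28 × 63.90² = 1.28 × 4083 = 5227 N/m.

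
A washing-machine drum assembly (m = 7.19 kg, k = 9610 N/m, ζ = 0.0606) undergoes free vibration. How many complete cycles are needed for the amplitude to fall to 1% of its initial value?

13 cycles

Logarithmic decrement δ = 2πζ/√(1 − ζ²) = 2π × 0.06060/√(1 − 0.00367) = 0.3815.
x_n/x₀ = e^(−nδ) ≤ 0.01; take ln: n ≥ ln(1/0.01)/δ = 4.605/0.3815 = 12.07.
So 13 complete cycles are required.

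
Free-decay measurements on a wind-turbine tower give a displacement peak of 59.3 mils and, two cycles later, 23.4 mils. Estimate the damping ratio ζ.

Logarithmic decrement δ = (1/n)·ln(x₀/x_n) = (1/2)·ln(59.3/23.4) = (1/2)·ln(2.534) = 0.4649.
ζ = δ/√(4π² + δ²) = 0.4649/√(39.48 + 0.216) = 0.4649/6.300 = 0.07380.

0.0738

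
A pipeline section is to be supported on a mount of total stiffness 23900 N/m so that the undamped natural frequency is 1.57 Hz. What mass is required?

246 kg

ω_n = 2πf_n = 2π × 1.57 = 9.865 rad/s.
m = k/ω_n² = 23900/9.865² = 23900/97.31 = 245.6 kg.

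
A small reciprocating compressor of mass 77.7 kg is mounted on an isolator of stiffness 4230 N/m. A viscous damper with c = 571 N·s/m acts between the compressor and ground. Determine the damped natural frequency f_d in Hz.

1.02 Hz

ω_n = √(k/m) = √(4230/77.7) = 7.378 rad/s.
Critical damping c_c = 2√(k·m) = 2√(4230 × 77.7) = 1147 N·s/m, so ζ = c/c_c = 571/1147 = 0.4980.
ω_d = ω_n√(1 − ζ²) = 7.378 × √(1 − 0.248) = 6.398 rad/s.
f_d = ω_d/(2π) = 1.018 Hz.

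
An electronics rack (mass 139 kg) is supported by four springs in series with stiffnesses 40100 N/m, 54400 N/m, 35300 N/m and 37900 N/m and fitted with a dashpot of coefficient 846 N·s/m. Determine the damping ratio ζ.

Series springs: 1/k_eq = 1/40100 + 1/54400 + 1/35300 + 1/37900 = 9.803×10^-5, so k_eq = 10200 N/m.
ω_n = √(k_eq/m) = √(10200/139) = 8.567 rad/s.
Critical damping c_c = 2√(k_eq·m) = 2√(10200 × 139) = 2381 N·s/m, so ζ = c/c_c = 846/2381 = 0.3552.

0.355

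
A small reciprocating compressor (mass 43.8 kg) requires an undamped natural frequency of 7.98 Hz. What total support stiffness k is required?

110000 N/m

ω_n = 2πf_n = 2π × 7.98 = 50.14 rad/s.
k = m·ω_n² = 43.8 × 50.14² = 43.8 × 2514 = 110100 N/m.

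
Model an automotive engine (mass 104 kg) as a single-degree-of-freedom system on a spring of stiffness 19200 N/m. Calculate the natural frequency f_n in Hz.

ω_n = √(k/m) = √(19200/104) = √184.6 = 13.59 rad/s.
f_n = ω_n/(2π) = 13.59/6.283 = 2.162 Hz.

2.16 Hz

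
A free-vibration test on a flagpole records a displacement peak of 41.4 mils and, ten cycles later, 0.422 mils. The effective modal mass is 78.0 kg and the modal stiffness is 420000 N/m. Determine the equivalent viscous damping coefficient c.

833 N·s/m

Logarithmic decrement δ = (1/n)·ln(x₀/x_n) = (1/10)·ln(41.4/0.422) = (1/10)·ln(98.10) = 0.4586.
ζ = δ/√(4π² + δ²) = 0.4586/√(39.48 + 0.210) = 0.4586/6.300 = 0.07280.
c = ζ · 2√(km) = 0.07280 × 2√(420000 × 78.0) = 0.07280 × 11450 = 833.3 N·s/m.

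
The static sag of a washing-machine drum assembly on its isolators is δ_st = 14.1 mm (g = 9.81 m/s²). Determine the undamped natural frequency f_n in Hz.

ω_n = √(g/δ_st) = √(9.81/0.0141) = √695.7 = 26.38 rad/s.
f_n = ω_n/(2π) = 26.38/6.283 = 4.198 Hz.

4.20 Hz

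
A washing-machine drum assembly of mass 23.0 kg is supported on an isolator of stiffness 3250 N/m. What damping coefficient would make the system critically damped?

547 N·s/m

c_c = 2√(k·m) = 2√(3250 × 23.0) = 2 × 273.4 = 546.8 N·s/m.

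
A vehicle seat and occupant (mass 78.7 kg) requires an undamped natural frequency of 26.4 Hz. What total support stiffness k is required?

ω_n = 2πf_n = 2π × 26.4 = 165.9 rad/s.
k = m·ω_n² = 78.7 × 165.9² = 78.7 × 27510 = 2165000 N/m.

2170000 N/m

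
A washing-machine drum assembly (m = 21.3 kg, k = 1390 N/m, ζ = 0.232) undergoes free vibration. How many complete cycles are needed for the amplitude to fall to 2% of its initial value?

3 cycles

Logarithmic decrement δ = 2πζ/√(1 − ζ²) = 2π × 0.2320/√(1 − 0.0538) = 1.499.
x_n/x₀ = e^(−nδ) ≤ 0.02; take ln: n ≥ ln(1/0.02)/δ = 3.912/1.499 = 2.610.
So 3 complete cycles are required.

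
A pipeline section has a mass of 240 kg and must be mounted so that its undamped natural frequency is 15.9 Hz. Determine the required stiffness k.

ω_n = 2πf_n = 2π × 15.9 = 99.90 rad/s.
k = m·ω_n² = 240 × 99.90² = 240 × 9981 = 2395000 N/m.

2400000 N/m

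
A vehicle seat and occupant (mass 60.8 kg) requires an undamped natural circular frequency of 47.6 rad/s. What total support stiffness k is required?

k = m·ω_n² = 60.8 × 47.60² = 60.8 × 2266 = 137800 N/m.

138000 N/m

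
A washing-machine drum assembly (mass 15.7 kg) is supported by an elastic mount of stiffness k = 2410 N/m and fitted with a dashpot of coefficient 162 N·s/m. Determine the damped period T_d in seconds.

0.558 s

ω_n = √(k/m) = √(2410/15.7) = 12.39 rad/s.
Critical damping c_c = 2√(k·m) = 2√(2410 × 15.7) = 389.0 N·s/m, so ζ = c/c_c = 162/389.0 = 0.4164.
ω_d = ω_n√(1 − ζ²) = 12.39 × √(1 − 0.173) = 11.26 rad/s.
T_d = 2π/ω_d = 0.5578 s.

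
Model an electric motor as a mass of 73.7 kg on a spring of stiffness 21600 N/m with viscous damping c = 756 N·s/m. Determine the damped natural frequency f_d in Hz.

2.60 Hz

ω_n = √(k/m) = √(21600/73.7) = 17.12 rad/s.
Critical damping c_c = 2√(k·m) = 2√(21600 × 73.7) = 2523 N·s/m, so ζ = c/c_c = 756/2523 = 0.2996.
ω_d = ω_n√(1 − ζ²) = 17.12 × √(1 − 0.0898) = 16.33 rad/s.
f_d = ω_d/(2π) = 2.600 Hz.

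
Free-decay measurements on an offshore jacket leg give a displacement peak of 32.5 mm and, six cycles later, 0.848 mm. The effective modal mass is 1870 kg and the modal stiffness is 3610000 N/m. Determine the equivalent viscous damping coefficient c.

15800 N·s/m

Logarithmic decrement δ = (1/n)·ln(x₀/x_n) = (1/6)·ln(32.5/0.848) = (1/6)·ln(38.33) = 0.6077.
ζ = δ/√(4π² + δ²) = 0.6077/√(39.48 + 0.369) = 0.6077/6.313 = 0.09627.
c = ζ · 2√(km) = 0.09627 × 2√(3610000 × 1870) = 0.09627 × 164300 = 15820 N·s/m.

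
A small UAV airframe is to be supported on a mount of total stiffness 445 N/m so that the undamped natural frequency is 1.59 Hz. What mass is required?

4.46 kg

ω_n = 2πf_n = 2π × 1.59 = 9.990 rad/s.
m = k/ω_n² = 445/9.990² = 445/99.81 = 4.459 kg.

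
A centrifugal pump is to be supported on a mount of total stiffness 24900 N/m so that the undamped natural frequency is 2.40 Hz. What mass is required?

ω_n = 2πf_n = 2π × 2.40 = 15.08 rad/s.
m = k/ω_n² = 24900/15.08² = 24900/227.4 = 109.5 kg.

110 kg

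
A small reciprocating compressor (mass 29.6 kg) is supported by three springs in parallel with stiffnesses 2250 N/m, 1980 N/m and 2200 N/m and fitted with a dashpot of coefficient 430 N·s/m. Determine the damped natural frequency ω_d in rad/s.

12.8 rad/s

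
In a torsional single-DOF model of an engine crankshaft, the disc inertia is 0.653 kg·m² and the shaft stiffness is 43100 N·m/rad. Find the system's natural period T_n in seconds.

0.0245 s

ω_n = √(k_t/J) = √(43100/0.653) = √66000 = 256.9 rad/s.
T_n = 2π/ω_n = 6.283/256.9 = 0.02446 s.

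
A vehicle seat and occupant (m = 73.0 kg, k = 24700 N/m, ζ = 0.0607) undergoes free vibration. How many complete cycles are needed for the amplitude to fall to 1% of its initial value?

Logarithmic decrement δ = 2πζ/√(1 − ζ²) = 2π × 0.06070/√(1 − 0.00368) = 0.3821.
x_n/x₀ = e^(−nδ) ≤ 0.01; take ln: n ≥ ln(1/0.01)/δ = 4.605/0.3821 = 12.05.
So 13 complete cycles are required.

13 cycles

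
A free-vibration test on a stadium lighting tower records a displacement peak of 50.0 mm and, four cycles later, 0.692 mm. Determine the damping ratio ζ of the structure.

0.168

Logarithmic decrement δ = (1/n)·ln(x₀/x_n) = (1/4)·ln(50.0/0.692) = (1/4)·ln(72.25) = 1.070.
ζ = δ/√(4π² + δ²) = 1.070/√(39.48 + 1.15) = 1.070/6.374 = 0.1679.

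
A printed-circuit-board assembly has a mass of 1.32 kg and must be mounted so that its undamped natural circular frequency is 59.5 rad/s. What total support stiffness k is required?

4670 N/m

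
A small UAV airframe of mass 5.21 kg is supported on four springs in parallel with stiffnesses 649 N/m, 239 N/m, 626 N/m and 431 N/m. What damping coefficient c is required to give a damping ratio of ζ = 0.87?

Parallel springs add: k_eq = 649 + 239 + 626 + 431 = 1945 N/m.
c_c = 2√(k_eq·m) = 2√(1945 × 5.21) = 201.3 N·s/m.
c = ζ·c_c = 0.87 × 201.3 = 175.2 N·s/m.

175 N·s/m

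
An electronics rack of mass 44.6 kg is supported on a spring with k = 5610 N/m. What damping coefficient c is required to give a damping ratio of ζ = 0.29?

290 N·s/m

c_c = 2√(k·m) = 2√(5610 × 44.6) = 1000 N·s/m.
c = ζ·c_c = 0.29 × 1000 = 290.1 N·s/m.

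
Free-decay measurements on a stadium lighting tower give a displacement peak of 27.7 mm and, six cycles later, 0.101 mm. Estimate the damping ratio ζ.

0.147

Logarithmic decrement δ = (1/n)·ln(x₀/x_n) = (1/6)·ln(27.7/0.101) = (1/6)·ln(274.3) = 0.9357.
ζ = δ/√(4π² + δ²) = 0.9357/√(39.48 + 0.875) = 0.9357/6.352 = 0.1473.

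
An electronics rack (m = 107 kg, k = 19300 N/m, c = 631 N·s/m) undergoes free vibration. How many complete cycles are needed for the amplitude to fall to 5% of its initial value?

3 cycles

ζ = c/(2√(km)) = 631/(2√(19300 × 107)) = 631/2874 = 0.2195.
Logarithmic decrement δ = 2πζ/√(1 − ζ²) = 2π × 0.2195/√(1 − 0.0482) = 1.414.
x_n/x₀ = e^(−nδ) ≤ 0.05; take ln: n ≥ ln(1/0.05)/δ = 2.996/1.414 = 2.119.
So 3 complete cycles are required.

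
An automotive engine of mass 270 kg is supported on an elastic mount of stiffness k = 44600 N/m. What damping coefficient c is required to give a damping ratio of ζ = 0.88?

6110 N·s/m

c_c = 2√(k·m) = 2√(44600 × 270) = 6940 N·s/m.
c = ζ·c_c = 0.88 × 6940 = 6107 N·s/m.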